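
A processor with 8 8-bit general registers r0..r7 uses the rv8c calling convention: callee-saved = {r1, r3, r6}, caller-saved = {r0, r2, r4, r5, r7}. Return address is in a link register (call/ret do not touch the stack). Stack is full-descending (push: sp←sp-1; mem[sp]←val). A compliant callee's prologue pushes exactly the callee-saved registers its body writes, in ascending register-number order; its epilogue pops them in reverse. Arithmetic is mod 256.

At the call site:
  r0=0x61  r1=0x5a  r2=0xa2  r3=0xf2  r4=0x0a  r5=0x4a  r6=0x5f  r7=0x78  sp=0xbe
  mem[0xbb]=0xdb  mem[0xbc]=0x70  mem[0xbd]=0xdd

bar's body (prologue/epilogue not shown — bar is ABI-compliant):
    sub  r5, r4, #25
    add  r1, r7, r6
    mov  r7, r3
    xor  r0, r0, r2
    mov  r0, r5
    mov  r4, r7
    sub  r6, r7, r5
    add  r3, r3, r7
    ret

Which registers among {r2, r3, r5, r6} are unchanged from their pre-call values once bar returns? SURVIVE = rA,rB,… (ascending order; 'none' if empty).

SURVIVE = r2,r3,r6

prologue: push r1 -> mem[0xbd]=0x5a, sp=0xbd
prologue: push r3 -> mem[0xbc]=0xf2, sp=0xbc
prologue: push r6 -> mem[0xbb]=0x5f, sp=0xbb
body[0] sub  r5, r4, #25 -> r5=0xf1
body[1] add  r1, r7, r6 -> r1=0xd7
body[2] mov  r7, r3 -> r7=0xf2
body[3] xor  r0, r0, r2 -> r0=0xc3
body[4] mov  r0, r5 -> r0=0xf1
body[5] mov  r4, r7 -> r4=0xf2
body[6] sub  r6, r7, r5 -> r6=0x01
body[7] add  r3, r3, r7 -> r3=0xe4
epilogue: pop r6=0x5f, sp=0xbc
epilogue: pop r3=0xf2, sp=0xbd
epilogue: pop r1=0x5a, sp=0xbe
r2: caller-saved, written=False
r3: callee-saved, written=True
r5: caller-saved, written=True
r6: callee-saved, written=True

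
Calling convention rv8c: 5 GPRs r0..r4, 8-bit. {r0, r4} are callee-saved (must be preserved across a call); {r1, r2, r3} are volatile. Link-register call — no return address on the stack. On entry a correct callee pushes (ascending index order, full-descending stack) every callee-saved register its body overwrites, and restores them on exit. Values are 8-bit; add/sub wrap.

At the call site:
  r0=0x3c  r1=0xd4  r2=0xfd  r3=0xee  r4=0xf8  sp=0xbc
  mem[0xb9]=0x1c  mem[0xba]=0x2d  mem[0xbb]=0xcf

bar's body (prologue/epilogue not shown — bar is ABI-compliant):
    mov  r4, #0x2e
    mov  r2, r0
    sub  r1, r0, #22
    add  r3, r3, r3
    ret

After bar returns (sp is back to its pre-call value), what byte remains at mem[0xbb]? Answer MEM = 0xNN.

prologue: push r4 → mem[0xbb]=0xf8, sp=0xbb
body[0] mov  r4, #0x2e → r4=0x2e
body[1] mov  r2, r0 → r2=0x3c
body[2] sub  r1, r0, #22 → r1=0x26
body[3] add  r3, r3, r3 → r3=0xdc
epilogue: pop r4=0xf8, sp=0xbc
prologue pushed ['r4'] at ['0xbb']

MEM = 0xf8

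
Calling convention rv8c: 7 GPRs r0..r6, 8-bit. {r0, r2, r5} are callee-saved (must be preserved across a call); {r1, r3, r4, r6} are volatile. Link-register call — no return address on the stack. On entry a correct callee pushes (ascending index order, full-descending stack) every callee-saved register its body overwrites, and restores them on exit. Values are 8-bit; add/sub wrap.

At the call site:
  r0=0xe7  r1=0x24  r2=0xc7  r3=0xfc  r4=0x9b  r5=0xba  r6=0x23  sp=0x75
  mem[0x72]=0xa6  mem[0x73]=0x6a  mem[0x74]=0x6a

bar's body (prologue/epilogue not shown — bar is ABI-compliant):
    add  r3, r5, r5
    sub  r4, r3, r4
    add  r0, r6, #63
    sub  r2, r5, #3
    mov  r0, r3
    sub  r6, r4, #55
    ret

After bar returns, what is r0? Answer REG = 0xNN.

prologue: push r0 → mem[0x74]=0xe7, sp=0x74
prologue: push r2 → mem[0x73]=0xc7, sp=0x73
body[0] add  r3, r5, r5 → r3=0x74
body[1] sub  r4, r3, r4 → r4=0xd9
body[2] add  r0, r6, #63 → r0=0x62
body[3] sub  r2, r5, #3 → r2=0xb7
body[4] mov  r0, r3 → r0=0x74
body[5] sub  r6, r4, #55 → r6=0xa2
epilogue: pop r2=0xc7, sp=0x74
epilogue: pop r0=0xe7, sp=0x75
r0 is callee-saved → restored

REG = 0xe7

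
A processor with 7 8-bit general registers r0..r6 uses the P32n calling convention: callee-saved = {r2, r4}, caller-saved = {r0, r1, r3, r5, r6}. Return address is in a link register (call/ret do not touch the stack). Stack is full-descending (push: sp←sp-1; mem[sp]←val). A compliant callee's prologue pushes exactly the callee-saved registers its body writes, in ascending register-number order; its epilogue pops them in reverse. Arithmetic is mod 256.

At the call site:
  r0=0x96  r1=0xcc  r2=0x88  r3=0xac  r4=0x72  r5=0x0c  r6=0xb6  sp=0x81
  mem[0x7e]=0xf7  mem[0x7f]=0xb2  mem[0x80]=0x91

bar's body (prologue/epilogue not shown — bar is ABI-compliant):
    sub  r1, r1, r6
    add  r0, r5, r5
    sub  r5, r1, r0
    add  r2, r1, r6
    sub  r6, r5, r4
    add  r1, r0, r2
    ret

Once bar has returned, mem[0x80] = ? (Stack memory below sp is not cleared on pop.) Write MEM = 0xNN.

MEM = 0x88

prologue: push r2 -> mem[0x80]=0x88, sp=0x80
body[0] sub  r1, r1, r6 -> r1=0x16
body[1] add  r0, r5, r5 -> r0=0x18
body[2] sub  r5, r1, r0 -> r5=0xfe
body[3] add  r2, r1, r6 -> r2=0xcc
body[4] sub  r6, r5, r4 -> r6=0x8c
body[5] add  r1, r0, r2 -> r1=0xe4
epilogue: pop r2=0x88, sp=0x81
prologue pushed ['r2'] at ['0x80']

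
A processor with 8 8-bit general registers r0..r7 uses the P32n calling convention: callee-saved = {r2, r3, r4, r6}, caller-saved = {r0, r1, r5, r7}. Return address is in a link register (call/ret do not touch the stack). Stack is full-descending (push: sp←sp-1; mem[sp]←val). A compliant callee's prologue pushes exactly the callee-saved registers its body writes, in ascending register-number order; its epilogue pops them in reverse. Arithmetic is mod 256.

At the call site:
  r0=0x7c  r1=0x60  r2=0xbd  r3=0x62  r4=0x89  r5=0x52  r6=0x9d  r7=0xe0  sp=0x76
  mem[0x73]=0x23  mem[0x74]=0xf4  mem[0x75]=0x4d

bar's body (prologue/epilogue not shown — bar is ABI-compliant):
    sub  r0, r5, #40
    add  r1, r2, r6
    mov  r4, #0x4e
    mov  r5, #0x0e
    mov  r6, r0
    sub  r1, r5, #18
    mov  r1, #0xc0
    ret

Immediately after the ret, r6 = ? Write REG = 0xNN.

REG = 0x9d

prologue: push r4 -> mem[0x75]=0x89, sp=0x75
prologue: push r6 -> mem[0x74]=0x9d, sp=0x74
body[0] sub  r0, r5, #40 -> r0=0x2a
body[1] add  r1, r2, r6 -> r1=0x5a
body[2] mov  r4, #0x4e -> r4=0x4e
body[3] mov  r5, #0x0e -> r5=0x0e
body[4] mov  r6, r0 -> r6=0x2a
body[5] sub  r1, r5, #18 -> r1=0xfc
body[6] mov  r1, #0xc0 -> r1=0xc0
epilogue: pop r6=0x9d, sp=0x75
epilogue: pop r4=0x89, sp=0x76
r6 is callee-saved -> restored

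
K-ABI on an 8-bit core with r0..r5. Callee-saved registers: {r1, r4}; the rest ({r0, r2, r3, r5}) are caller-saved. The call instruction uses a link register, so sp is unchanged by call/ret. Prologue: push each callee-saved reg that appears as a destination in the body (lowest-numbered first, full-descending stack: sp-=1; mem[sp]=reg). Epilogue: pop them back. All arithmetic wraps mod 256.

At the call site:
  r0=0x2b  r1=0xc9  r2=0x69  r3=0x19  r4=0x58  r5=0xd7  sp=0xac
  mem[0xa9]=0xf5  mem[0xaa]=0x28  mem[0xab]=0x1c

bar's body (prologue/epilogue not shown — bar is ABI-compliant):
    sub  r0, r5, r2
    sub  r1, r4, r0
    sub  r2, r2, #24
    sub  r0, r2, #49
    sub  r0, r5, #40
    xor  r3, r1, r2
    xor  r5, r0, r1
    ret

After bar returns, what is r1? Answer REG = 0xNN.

REG = 0xc9

prologue: push r1 → mem[0xab]=0xc9, sp=0xab
body[0] sub  r0, r5, r2 → r0=0x6e
body[1] sub  r1, r4, r0 → r1=0xea
body[2] sub  r2, r2, #24 → r2=0x51
body[3] sub  r0, r2, #49 → r0=0x20
body[4] sub  r0, r5, #40 → r0=0xaf
body[5] xor  r3, r1, r2 → r3=0xbb
body[6] xor  r5, r0, r1 → r5=0x45
epilogue: pop r1=0xc9, sp=0xac
r1 is callee-saved → restored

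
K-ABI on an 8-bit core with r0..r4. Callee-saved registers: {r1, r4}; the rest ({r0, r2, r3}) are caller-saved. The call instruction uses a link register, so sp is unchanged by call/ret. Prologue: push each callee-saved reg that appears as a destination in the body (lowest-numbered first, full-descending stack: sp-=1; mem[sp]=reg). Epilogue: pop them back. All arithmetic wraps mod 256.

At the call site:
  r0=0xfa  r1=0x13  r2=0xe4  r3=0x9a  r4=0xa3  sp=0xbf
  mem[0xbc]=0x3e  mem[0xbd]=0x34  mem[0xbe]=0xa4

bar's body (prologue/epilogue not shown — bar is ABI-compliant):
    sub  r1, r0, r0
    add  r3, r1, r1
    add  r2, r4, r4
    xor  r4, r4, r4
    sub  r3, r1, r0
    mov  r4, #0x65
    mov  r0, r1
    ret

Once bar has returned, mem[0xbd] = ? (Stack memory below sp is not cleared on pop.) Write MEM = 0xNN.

MEM = 0xa3

prologue: push r1 → mem[0xbe]=0x13, sp=0xbe
prologue: push r4 → mem[0xbd]=0xa3, sp=0xbd
body[0] sub  r1, r0, r0 → r1=0x00
body[1] add  r3, r1, r1 → r3=0x00
body[2] add  r2, r4, r4 → r2=0x46
body[3] xor  r4, r4, r4 → r4=0x00
body[4] sub  r3, r1, r0 → r3=0x06
body[5] mov  r4, #0x65 → r4=0x65
body[6] mov  r0, r1 → r0=0x00
epilogue: pop r4=0xa3, sp=0xbe
epilogue: pop r1=0x13, sp=0xbf
prologue pushed ['r1', 'r4'] at ['0xbe', '0xbd']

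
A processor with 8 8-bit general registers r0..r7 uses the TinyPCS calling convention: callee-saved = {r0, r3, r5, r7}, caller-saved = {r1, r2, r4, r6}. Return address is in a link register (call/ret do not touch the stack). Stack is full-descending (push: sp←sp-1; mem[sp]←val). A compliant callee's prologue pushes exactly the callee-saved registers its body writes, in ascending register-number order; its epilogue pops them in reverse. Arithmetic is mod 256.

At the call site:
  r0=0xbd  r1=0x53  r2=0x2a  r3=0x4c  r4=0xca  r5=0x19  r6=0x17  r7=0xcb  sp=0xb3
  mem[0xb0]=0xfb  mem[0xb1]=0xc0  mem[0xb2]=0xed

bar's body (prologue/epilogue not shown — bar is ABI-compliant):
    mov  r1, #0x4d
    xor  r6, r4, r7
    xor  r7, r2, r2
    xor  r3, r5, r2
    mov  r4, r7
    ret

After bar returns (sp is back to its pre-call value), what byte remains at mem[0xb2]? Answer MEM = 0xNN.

MEM = 0x4c

prologue: push r3 → mem[0xb2]=0x4c, sp=0xb2
prologue: push r7 → mem[0xb1]=0xcb, sp=0xb1
body[0] mov  r1, #0x4d → r1=0x4d
body[1] xor  r6, r4, r7 → r6=0x01
body[2] xor  r7, r2, r2 → r7=0x00
body[3] xor  r3, r5, r2 → r3=0x33
body[4] mov  r4, r7 → r4=0x00
epilogue: pop r7=0xcb, sp=0xb2
epilogue: pop r3=0x4c, sp=0xb3
prologue pushed ['r3', 'r7'] at ['0xb2', '0xb1']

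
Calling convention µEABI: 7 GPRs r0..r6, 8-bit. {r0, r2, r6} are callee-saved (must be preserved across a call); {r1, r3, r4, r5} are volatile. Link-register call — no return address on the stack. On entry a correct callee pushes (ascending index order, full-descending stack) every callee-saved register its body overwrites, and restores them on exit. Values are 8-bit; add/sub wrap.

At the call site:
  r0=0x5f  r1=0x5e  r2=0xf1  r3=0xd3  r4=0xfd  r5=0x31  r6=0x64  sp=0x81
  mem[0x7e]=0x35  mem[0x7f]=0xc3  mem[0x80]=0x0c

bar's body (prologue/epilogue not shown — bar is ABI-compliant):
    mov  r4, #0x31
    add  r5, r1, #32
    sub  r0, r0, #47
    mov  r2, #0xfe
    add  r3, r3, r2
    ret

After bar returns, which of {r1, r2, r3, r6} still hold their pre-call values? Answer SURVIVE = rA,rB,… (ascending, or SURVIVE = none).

SURVIVE = r1,r2,r6

prologue: push r0 → mem[0x80]=0x5f, sp=0x80
prologue: push r2 → mem[0x7f]=0xf1, sp=0x7f
body[0] mov  r4, #0x31 → r4=0x31
body[1] add  r5, r1, #32 → r5=0x7e
body[2] sub  r0, r0, #47 → r0=0x30
body[3] mov  r2, #0xfe → r2=0xfe
body[4] add  r3, r3, r2 → r3=0xd1
epilogue: pop r2=0xf1, sp=0x80
epilogue: pop r0=0x5f, sp=0x81
r1: caller-saved, written=False
r2: callee-saved, written=True
r3: caller-saved, written=True
r6: callee-saved, written=False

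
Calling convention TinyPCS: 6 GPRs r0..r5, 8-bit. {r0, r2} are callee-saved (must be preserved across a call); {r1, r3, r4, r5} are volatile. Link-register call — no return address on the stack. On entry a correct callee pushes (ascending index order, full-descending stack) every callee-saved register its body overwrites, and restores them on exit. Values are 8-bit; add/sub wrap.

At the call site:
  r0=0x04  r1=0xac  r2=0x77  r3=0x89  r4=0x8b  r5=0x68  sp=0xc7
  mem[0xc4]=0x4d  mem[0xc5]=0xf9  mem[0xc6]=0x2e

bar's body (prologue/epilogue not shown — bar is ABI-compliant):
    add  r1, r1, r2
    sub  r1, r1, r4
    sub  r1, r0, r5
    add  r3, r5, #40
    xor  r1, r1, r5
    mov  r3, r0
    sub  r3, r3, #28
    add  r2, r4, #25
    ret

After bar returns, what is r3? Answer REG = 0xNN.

REG = 0xe8

prologue: push r2 -> mem[0xc6]=0x77, sp=0xc6
body[0] add  r1, r1, r2 -> r1=0x23
body[1] sub  r1, r1, r4 -> r1=0x98
body[2] sub  r1, r0, r5 -> r1=0x9c
body[3] add  r3, r5, #40 -> r3=0x90
body[4] xor  r1, r1, r5 -> r1=0xf4
body[5] mov  r3, r0 -> r3=0x04
body[6] sub  r3, r3, #28 -> r3=0xe8
body[7] add  r2, r4, #25 -> r2=0xa4
epilogue: pop r2=0x77, sp=0xc7
r3 is caller-saved -> body value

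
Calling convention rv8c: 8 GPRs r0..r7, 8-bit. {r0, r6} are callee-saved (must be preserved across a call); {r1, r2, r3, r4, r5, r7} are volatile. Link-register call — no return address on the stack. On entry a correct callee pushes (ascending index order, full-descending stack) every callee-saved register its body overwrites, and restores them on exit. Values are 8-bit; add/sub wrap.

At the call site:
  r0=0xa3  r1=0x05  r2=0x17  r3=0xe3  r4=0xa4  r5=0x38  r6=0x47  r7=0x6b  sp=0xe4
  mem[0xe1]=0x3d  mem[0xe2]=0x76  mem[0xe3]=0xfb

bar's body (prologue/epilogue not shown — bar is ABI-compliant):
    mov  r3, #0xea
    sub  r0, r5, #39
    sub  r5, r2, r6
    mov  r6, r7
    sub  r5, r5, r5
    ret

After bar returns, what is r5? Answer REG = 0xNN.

REG = 0x00

prologue: push r0 → mem[0xe3]=0xa3, sp=0xe3
prologue: push r6 → mem[0xe2]=0x47, sp=0xe2
body[0] mov  r3, #0xea → r3=0xea
body[1] sub  r0, r5, #39 → r0=0x11
body[2] sub  r5, r2, r6 → r5=0xd0
body[3] mov  r6, r7 → r6=0x6b
body[4] sub  r5, r5, r5 → r5=0x00
epilogue: pop r6=0x47, sp=0xe3
epilogue: pop r0=0xa3, sp=0xe4
r5 is caller-saved → body value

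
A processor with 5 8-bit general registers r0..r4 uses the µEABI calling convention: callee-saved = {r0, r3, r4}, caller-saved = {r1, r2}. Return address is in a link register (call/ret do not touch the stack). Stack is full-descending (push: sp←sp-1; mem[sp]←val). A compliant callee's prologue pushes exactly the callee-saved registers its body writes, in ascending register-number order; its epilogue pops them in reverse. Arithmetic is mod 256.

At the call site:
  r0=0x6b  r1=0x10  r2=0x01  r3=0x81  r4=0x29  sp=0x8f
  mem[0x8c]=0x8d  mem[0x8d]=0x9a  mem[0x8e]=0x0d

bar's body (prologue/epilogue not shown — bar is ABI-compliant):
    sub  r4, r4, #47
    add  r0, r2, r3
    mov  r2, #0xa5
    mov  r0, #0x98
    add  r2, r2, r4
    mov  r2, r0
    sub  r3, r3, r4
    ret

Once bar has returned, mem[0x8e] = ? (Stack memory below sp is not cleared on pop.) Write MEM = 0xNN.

prologue: push r0 → mem[0x8e]=0x6b, sp=0x8e
prologue: push r3 → mem[0x8d]=0x81, sp=0x8d
prologue: push r4 → mem[0x8c]=0x29, sp=0x8c
body[0] sub  r4, r4, #47 → r4=0xfa
body[1] add  r0, r2, r3 → r0=0x82
body[2] mov  r2, #0xa5 → r2=0xa5
body[3] mov  r0, #0x98 → r0=0x98
body[4] add  r2, r2, r4 → r2=0x9f
body[5] mov  r2, r0 → r2=0x98
body[6] sub  r3, r3, r4 → r3=0x87
epilogue: pop r4=0x29, sp=0x8d
epilogue: pop r3=0x81, sp=0x8e
epilogue: pop r0=0x6b, sp=0x8f
prologue pushed ['r0', 'r3', 'r4'] at ['0x8e', '0x8d', '0x8c']

MEM = 0x6b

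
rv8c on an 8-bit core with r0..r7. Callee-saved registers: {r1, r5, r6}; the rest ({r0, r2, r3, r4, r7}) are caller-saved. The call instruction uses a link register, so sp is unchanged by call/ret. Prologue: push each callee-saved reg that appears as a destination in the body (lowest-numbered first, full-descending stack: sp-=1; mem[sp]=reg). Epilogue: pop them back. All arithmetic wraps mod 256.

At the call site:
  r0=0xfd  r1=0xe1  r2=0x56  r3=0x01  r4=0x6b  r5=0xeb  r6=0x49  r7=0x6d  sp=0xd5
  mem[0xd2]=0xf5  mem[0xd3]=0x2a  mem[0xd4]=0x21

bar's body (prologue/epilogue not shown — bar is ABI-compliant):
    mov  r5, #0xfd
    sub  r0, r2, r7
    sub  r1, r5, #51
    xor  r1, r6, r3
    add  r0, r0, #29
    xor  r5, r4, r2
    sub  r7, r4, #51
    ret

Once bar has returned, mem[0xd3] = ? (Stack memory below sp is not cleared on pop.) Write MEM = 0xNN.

MEM = 0xeb

prologue: push r1 -> mem[0xd4]=0xe1, sp=0xd4
prologue: push r5 -> mem[0xd3]=0xeb, sp=0xd3
body[0] mov  r5, #0xfd -> r5=0xfd
body[1] sub  r0, r2, r7 -> r0=0xe9
body[2] sub  r1, r5, #51 -> r1=0xca
body[3] xor  r1, r6, r3 -> r1=0x48
body[4] add  r0, r0, #29 -> r0=0x06
body[5] xor  r5, r4, r2 -> r5=0x3d
body[6] sub  r7, r4, #51 -> r7=0x38
epilogue: pop r5=0xeb, sp=0xd4
epilogue: pop r1=0xe1, sp=0xd5
prologue pushed ['r1', 'r5'] at ['0xd4', '0xd3']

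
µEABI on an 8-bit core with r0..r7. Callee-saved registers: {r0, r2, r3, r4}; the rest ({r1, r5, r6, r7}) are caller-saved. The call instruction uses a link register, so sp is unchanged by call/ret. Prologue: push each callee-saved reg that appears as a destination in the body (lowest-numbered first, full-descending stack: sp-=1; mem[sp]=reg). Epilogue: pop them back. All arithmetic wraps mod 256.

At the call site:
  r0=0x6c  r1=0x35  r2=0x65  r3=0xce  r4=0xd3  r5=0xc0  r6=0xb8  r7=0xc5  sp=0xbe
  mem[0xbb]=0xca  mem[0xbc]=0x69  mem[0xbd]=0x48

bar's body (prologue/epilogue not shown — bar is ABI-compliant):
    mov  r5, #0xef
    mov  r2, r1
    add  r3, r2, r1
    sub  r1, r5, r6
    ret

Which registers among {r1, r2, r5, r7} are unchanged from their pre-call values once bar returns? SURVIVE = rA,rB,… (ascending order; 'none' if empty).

prologue: push r2 -> mem[0xbd]=0x65, sp=0xbd
prologue: push r3 -> mem[0xbc]=0xce, sp=0xbc
body[0] mov  r5, #0xef -> r5=0xef
body[1] mov  r2, r1 -> r2=0x35
body[2] add  r3, r2, r1 -> r3=0x6a
body[3] sub  r1, r5, r6 -> r1=0x37
epilogue: pop r3=0xce, sp=0xbd
epilogue: pop r2=0x65, sp=0xbe
r1: caller-saved, written=True
r2: callee-saved, written=True
r5: caller-saved, written=True
r7: caller-saved, written=False

SURVIVE = r2,r7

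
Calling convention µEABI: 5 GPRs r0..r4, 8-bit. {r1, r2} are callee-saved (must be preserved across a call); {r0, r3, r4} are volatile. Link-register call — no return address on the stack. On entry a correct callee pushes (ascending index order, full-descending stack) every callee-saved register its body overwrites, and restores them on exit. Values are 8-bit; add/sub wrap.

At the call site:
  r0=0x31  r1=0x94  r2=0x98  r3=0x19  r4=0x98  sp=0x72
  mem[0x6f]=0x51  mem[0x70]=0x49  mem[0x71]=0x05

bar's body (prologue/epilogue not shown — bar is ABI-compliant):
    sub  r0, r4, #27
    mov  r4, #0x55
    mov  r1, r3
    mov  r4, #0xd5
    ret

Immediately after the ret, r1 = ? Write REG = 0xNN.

REG = 0x94

prologue: push r1 -> mem[0x71]=0x94, sp=0x71
body[0] sub  r0, r4, #27 -> r0=0x7d
body[1] mov  r4, #0x55 -> r4=0x55
body[2] mov  r1, r3 -> r1=0x19
body[3] mov  r4, #0xd5 -> r4=0xd5
epilogue: pop r1=0x94, sp=0x72
r1 is callee-saved -> restored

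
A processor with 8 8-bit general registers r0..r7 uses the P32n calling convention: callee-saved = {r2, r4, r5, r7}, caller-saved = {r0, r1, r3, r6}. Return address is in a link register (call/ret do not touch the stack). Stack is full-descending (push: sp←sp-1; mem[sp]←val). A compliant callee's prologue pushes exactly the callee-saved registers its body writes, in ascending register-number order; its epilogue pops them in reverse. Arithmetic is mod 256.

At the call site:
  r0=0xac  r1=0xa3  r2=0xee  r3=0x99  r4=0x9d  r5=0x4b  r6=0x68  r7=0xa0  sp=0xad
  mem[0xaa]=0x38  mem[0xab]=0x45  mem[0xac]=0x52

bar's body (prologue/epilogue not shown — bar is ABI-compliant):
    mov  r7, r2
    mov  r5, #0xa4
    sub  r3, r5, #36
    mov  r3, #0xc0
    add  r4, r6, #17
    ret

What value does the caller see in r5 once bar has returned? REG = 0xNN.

REG = 0x4b

prologue: push r4 → mem[0xac]=0x9d, sp=0xac
prologue: push r5 → mem[0xab]=0x4b, sp=0xab
prologue: push r7 → mem[0xaa]=0xa0, sp=0xaa
body[0] mov  r7, r2 → r7=0xee
body[1] mov  r5, #0xa4 → r5=0xa4
body[2] sub  r3, r5, #36 → r3=0x80
body[3] mov  r3, #0xc0 → r3=0xc0
body[4] add  r4, r6, #17 → r4=0x79
epilogue: pop r7=0xa0, sp=0xab
epilogue: pop r5=0x4b, sp=0xac
epilogue: pop r4=0x9d, sp=0xad
r5 is callee-saved → restored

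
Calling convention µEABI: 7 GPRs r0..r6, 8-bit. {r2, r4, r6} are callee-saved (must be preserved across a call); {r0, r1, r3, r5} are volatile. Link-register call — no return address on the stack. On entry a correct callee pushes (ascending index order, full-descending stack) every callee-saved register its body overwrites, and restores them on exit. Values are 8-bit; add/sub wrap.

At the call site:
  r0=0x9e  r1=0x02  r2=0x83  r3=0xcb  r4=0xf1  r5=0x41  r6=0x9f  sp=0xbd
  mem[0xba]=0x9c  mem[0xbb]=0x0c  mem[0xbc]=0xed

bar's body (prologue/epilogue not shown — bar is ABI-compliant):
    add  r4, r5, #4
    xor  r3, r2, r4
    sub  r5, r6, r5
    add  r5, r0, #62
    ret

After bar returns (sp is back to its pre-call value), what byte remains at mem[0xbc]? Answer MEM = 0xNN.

MEM = 0xf1

prologue: push r4 -> mem[0xbc]=0xf1, sp=0xbc
body[0] add  r4, r5, #4 -> r4=0x45
body[1] xor  r3, r2, r4 -> r3=0xc6
body[2] sub  r5, r6, r5 -> r5=0x5e
body[3] add  r5, r0, #62 -> r5=0xdc
epilogue: pop r4=0xf1, sp=0xbd
prologue pushed ['r4'] at ['0xbc']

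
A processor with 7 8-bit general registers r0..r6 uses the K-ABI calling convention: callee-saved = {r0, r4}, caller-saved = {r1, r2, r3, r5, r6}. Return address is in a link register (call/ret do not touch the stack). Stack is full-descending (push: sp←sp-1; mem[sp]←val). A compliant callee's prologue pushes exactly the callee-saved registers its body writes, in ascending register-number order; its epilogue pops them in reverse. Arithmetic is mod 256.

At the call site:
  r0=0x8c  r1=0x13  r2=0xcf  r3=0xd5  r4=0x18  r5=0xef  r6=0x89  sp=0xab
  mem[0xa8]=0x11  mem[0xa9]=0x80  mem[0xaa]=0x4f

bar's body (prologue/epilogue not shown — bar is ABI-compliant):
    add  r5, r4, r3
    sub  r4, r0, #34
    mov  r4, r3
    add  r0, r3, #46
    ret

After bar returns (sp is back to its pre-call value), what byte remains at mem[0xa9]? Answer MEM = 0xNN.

MEM = 0x18

prologue: push r0 → mem[0xaa]=0x8c, sp=0xaa
prologue: push r4 → mem[0xa9]=0x18, sp=0xa9
body[0] add  r5, r4, r3 → r5=0xed
body[1] sub  r4, r0, #34 → r4=0x6a
body[2] mov  r4, r3 → r4=0xd5
body[3] add  r0, r3, #46 → r0=0x03
epilogue: pop r4=0x18, sp=0xaa
epilogue: pop r0=0x8c, sp=0xab
prologue pushed ['r0', 'r4'] at ['0xaa', '0xa9']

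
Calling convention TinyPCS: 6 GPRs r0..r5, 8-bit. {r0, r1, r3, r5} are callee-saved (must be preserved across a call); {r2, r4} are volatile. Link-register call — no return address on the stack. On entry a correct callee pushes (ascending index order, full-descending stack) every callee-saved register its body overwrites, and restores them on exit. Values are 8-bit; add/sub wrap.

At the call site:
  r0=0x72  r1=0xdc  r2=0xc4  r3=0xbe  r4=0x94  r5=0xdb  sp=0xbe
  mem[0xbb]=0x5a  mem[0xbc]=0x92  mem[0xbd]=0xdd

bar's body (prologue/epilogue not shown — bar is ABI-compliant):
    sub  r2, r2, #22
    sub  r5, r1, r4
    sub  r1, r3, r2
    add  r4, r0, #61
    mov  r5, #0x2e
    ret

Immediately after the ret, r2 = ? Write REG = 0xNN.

REG = 0xae

prologue: push r1 → mem[0xbd]=0xdc, sp=0xbd
prologue: push r5 → mem[0xbc]=0xdb, sp=0xbc
body[0] sub  r2, r2, #22 → r2=0xae
body[1] sub  r5, r1, r4 → r5=0x48
body[2] sub  r1, r3, r2 → r1=0x10
body[3] add  r4, r0, #61 → r4=0xaf
body[4] mov  r5, #0x2e → r5=0x2e
epilogue: pop r5=0xdb, sp=0xbd
epilogue: pop r1=0xdc, sp=0xbe
r2 is caller-saved → body value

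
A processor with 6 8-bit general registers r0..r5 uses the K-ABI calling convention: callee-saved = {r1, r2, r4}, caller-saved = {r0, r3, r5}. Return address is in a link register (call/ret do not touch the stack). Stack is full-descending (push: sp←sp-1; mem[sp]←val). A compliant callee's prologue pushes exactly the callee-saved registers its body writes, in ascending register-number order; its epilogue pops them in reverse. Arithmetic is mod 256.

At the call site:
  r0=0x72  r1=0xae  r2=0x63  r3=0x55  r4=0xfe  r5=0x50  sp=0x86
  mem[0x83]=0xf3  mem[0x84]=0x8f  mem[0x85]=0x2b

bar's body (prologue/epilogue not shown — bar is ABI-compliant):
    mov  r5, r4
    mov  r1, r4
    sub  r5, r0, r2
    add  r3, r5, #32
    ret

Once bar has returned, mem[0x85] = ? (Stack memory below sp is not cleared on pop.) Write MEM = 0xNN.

MEM = 0xae

prologue: push r1 -> mem[0x85]=0xae, sp=0x85
body[0] mov  r5, r4 -> r5=0xfe
body[1] mov  r1, r4 -> r1=0xfe
body[2] sub  r5, r0, r2 -> r5=0x0f
body[3] add  r3, r5, #32 -> r3=0x2f
epilogue: pop r1=0xae, sp=0x86
prologue pushed ['r1'] at ['0x85']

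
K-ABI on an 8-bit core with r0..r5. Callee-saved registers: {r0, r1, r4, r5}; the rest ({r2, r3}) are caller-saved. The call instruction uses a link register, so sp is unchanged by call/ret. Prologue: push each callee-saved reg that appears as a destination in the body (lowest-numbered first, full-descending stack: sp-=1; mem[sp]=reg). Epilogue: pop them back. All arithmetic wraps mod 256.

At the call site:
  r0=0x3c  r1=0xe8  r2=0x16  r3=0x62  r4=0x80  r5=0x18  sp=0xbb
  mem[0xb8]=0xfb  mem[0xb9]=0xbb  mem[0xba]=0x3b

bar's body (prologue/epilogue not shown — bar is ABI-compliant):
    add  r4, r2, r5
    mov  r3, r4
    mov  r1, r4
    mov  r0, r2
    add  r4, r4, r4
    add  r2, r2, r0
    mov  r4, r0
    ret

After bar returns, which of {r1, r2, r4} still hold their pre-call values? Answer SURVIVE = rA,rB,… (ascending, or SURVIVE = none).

prologue: push r0 -> mem[0xba]=0x3c, sp=0xba
prologue: push r1 -> mem[0xb9]=0xe8, sp=0xb9
prologue: push r4 -> mem[0xb8]=0x80, sp=0xb8
body[0] add  r4, r2, r5 -> r4=0x2e
body[1] mov  r3, r4 -> r3=0x2e
body[2] mov  r1, r4 -> r1=0x2e
body[3] mov  r0, r2 -> r0=0x16
body[4] add  r4, r4, r4 -> r4=0x5c
body[5] add  r2, r2, r0 -> r2=0x2c
body[6] mov  r4, r0 -> r4=0x16
epilogue: pop r4=0x80, sp=0xb9
epilogue: pop r1=0xe8, sp=0xba
epilogue: pop r0=0x3c, sp=0xbb
r1: callee-saved, written=True
r2: caller-saved, written=True
r4: callee-saved, written=True

SURVIVE = r1,r4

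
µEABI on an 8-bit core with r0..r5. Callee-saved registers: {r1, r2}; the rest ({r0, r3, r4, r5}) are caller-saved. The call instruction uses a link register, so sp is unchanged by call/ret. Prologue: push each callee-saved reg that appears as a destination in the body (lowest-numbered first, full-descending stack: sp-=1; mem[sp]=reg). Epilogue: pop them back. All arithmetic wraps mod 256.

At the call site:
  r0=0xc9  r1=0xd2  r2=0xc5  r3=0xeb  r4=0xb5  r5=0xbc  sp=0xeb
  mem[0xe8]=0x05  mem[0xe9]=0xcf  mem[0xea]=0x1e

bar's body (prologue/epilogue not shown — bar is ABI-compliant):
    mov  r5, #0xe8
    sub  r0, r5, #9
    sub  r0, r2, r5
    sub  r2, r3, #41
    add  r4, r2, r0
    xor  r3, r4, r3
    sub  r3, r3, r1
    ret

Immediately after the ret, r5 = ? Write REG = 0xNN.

prologue: push r2 → mem[0xea]=0xc5, sp=0xea
body[0] mov  r5, #0xe8 → r5=0xe8
body[1] sub  r0, r5, #9 → r0=0xdf
body[2] sub  r0, r2, r5 → r0=0xdd
body[3] sub  r2, r3, #41 → r2=0xc2
body[4] add  r4, r2, r0 → r4=0x9f
body[5] xor  r3, r4, r3 → r3=0x74
body[6] sub  r3, r3, r1 → r3=0xa2
epilogue: pop r2=0xc5, sp=0xeb
r5 is caller-saved → body value

REG = 0xe8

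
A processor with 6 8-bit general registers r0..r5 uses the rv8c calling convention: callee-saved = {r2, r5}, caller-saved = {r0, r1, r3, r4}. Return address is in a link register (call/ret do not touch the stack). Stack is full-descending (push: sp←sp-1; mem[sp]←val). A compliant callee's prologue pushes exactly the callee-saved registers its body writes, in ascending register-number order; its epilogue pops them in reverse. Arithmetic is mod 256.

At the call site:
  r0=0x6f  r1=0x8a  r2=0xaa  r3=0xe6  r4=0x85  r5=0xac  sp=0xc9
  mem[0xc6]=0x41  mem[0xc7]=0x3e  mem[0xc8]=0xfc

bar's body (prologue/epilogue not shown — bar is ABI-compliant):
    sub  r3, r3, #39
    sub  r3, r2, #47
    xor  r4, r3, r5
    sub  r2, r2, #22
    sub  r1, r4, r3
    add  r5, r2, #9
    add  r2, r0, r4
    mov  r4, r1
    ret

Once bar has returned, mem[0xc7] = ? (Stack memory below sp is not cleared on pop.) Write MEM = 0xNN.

MEM = 0xac

prologue: push r2 -> mem[0xc8]=0xaa, sp=0xc8
prologue: push r5 -> mem[0xc7]=0xac, sp=0xc7
body[0] sub  r3, r3, #39 -> r3=0xbf
body[1] sub  r3, r2, #47 -> r3=0x7b
body[2] xor  r4, r3, r5 -> r4=0xd7
body[3] sub  r2, r2, #22 -> r2=0x94
body[4] sub  r1, r4, r3 -> r1=0x5c
body[5] add  r5, r2, #9 -> r5=0x9d
body[6] add  r2, r0, r4 -> r2=0x46
body[7] mov  r4, r1 -> r4=0x5c
epilogue: pop r5=0xac, sp=0xc8
epilogue: pop r2=0xaa, sp=0xc9
prologue pushed ['r2', 'r5'] at ['0xc8', '0xc7']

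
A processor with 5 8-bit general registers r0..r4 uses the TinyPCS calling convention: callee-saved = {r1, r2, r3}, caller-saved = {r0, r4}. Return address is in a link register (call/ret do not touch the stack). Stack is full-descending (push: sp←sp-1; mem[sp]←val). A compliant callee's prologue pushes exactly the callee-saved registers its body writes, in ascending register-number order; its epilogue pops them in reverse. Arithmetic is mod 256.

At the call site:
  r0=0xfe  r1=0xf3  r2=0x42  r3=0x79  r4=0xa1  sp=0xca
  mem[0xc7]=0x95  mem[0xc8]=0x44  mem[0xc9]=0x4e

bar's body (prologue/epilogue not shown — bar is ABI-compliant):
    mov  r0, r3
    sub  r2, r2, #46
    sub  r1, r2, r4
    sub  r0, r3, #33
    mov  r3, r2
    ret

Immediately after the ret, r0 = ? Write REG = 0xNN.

REG = 0x58

prologue: push r1 → mem[0xc9]=0xf3, sp=0xc9
prologue: push r2 → mem[0xc8]=0x42, sp=0xc8
prologue: push r3 → mem[0xc7]=0x79, sp=0xc7
body[0] mov  r0, r3 → r0=0x79
body[1] sub  r2, r2, #46 → r2=0x14
body[2] sub  r1, r2, r4 → r1=0x73
body[3] sub  r0, r3, #33 → r0=0x58
body[4] mov  r3, r2 → r3=0x14
epilogue: pop r3=0x79, sp=0xc8
epilogue: pop r2=0x42, sp=0xc9
epilogue: pop r1=0xf3, sp=0xca
r0 is caller-saved → body value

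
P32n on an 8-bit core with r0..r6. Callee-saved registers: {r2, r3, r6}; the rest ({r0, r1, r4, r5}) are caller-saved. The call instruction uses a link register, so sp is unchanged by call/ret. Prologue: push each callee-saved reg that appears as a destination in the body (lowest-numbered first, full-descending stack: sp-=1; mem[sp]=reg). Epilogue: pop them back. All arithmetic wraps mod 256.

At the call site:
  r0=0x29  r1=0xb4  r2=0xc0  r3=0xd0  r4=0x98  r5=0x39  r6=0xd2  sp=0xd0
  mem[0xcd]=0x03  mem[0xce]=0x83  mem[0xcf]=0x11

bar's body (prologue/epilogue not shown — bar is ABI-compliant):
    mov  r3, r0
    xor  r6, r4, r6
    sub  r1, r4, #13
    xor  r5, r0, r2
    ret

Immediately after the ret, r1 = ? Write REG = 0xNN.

REG = 0x8b

prologue: push r3 -> mem[0xcf]=0xd0, sp=0xcf
prologue: push r6 -> mem[0xce]=0xd2, sp=0xce
body[0] mov  r3, r0 -> r3=0x29
body[1] xor  r6, r4, r6 -> r6=0x4a
body[2] sub  r1, r4, #13 -> r1=0x8b
body[3] xor  r5, r0, r2 -> r5=0xe9
epilogue: pop r6=0xd2, sp=0xcf
epilogue: pop r3=0xd0, sp=0xd0
r1 is caller-saved -> body value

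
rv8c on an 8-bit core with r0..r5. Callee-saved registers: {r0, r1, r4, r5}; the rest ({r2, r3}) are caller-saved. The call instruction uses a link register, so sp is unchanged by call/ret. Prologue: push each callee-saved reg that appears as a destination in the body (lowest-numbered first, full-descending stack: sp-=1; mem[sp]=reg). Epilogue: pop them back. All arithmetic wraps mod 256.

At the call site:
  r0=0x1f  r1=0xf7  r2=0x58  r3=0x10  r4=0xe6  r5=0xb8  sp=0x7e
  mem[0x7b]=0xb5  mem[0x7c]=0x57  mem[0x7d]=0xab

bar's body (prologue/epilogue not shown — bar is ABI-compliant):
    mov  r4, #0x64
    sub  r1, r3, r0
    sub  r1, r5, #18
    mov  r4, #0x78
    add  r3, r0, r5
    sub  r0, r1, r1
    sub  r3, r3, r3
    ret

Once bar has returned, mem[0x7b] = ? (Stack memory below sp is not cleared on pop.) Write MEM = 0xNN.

prologue: push r0 → mem[0x7d]=0x1f, sp=0x7d
prologue: push r1 → mem[0x7c]=0xf7, sp=0x7c
prologue: push r4 → mem[0x7b]=0xe6, sp=0x7b
body[0] mov  r4, #0x64 → r4=0x64
body[1] sub  r1, r3, r0 → r1=0xf1
body[2] sub  r1, r5, #18 → r1=0xa6
body[3] mov  r4, #0x78 → r4=0x78
body[4] add  r3, r0, r5 → r3=0xd7
body[5] sub  r0, r1, r1 → r0=0x00
body[6] sub  r3, r3, r3 → r3=0x00
epilogue: pop r4=0xe6, sp=0x7c
epilogue: pop r1=0xf7, sp=0x7d
epilogue: pop r0=0x1f, sp=0x7e
prologue pushed ['r0', 'r1', 'r4'] at ['0x7d', '0x7c', '0x7b']

MEM = 0xe6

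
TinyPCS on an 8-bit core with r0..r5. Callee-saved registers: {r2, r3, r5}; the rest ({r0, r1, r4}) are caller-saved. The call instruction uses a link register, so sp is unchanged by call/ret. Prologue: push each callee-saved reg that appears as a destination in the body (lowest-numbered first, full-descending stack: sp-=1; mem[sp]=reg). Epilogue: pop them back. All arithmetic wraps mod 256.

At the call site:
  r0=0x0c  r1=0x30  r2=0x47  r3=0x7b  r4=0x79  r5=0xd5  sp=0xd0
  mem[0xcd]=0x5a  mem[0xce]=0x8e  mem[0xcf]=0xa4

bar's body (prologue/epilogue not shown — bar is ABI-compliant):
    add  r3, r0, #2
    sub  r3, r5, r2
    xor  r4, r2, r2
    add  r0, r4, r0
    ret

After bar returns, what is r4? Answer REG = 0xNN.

REG = 0x00

prologue: push r3 → mem[0xcf]=0x7b, sp=0xcf
body[0] add  r3, r0, #2 → r3=0x0e
body[1] sub  r3, r5, r2 → r3=0x8e
body[2] xor  r4, r2, r2 → r4=0x00
body[3] add  r0, r4, r0 → r0=0x0c
epilogue: pop r3=0x7b, sp=0xd0
r4 is caller-saved → body value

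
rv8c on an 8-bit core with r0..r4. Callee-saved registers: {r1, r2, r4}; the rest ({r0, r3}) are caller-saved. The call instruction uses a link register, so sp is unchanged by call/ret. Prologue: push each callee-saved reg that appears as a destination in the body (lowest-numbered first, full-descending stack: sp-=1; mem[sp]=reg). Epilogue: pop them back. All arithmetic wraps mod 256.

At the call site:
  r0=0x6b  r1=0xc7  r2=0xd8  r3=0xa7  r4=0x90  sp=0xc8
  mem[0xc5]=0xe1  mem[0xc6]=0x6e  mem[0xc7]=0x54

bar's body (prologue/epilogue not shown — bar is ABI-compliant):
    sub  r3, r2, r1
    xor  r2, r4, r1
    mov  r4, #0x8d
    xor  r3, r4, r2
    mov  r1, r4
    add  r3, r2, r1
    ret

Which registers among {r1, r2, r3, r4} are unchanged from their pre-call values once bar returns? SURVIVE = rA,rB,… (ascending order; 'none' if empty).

SURVIVE = r1,r2,r4

prologue: push r1 -> mem[0xc7]=0xc7, sp=0xc7
prologue: push r2 -> mem[0xc6]=0xd8, sp=0xc6
prologue: push r4 -> mem[0xc5]=0x90, sp=0xc5
body[0] sub  r3, r2, r1 -> r3=0x11
body[1] xor  r2, r4, r1 -> r2=0x57
body[2] mov  r4, #0x8d -> r4=0x8d
body[3] xor  r3, r4, r2 -> r3=0xda
body[4] mov  r1, r4 -> r1=0x8d
body[5] add  r3, r2, r1 -> r3=0xe4
epilogue: pop r4=0x90, sp=0xc6
epilogue: pop r2=0xd8, sp=0xc7
epilogue: pop r1=0xc7, sp=0xc8
r1: callee-saved, written=True
r2: callee-saved, written=True
r3: caller-saved, written=True
r4: callee-saved, written=True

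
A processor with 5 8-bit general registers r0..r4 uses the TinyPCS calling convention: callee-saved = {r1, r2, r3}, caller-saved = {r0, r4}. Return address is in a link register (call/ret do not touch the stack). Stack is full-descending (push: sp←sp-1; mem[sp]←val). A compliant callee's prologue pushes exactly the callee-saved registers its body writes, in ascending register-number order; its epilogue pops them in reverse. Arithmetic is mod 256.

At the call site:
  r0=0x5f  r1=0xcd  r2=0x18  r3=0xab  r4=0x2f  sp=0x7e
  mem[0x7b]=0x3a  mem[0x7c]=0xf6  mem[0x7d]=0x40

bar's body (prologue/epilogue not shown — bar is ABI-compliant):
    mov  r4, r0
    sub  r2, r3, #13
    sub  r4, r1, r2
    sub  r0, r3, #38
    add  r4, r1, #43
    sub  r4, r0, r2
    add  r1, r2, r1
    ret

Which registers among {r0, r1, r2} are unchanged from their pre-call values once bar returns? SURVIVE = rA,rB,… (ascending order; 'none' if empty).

prologue: push r1 → mem[0x7d]=0xcd, sp=0x7d
prologue: push r2 → mem[0x7c]=0x18, sp=0x7c
body[0] mov  r4, r0 → r4=0x5f
body[1] sub  r2, r3, #13 → r2=0x9e
body[2] sub  r4, r1, r2 → r4=0x2f
body[3] sub  r0, r3, #38 → r0=0x85
body[4] add  r4, r1, #43 → r4=0xf8
body[5] sub  r4, r0, r2 → r4=0xe7
body[6] add  r1, r2, r1 → r1=0x6b
epilogue: pop r2=0x18, sp=0x7d
epilogue: pop r1=0xcd, sp=0x7e
r0: caller-saved, written=True
r1: callee-saved, written=True
r2: callee-saved, written=True

SURVIVE = r1,r2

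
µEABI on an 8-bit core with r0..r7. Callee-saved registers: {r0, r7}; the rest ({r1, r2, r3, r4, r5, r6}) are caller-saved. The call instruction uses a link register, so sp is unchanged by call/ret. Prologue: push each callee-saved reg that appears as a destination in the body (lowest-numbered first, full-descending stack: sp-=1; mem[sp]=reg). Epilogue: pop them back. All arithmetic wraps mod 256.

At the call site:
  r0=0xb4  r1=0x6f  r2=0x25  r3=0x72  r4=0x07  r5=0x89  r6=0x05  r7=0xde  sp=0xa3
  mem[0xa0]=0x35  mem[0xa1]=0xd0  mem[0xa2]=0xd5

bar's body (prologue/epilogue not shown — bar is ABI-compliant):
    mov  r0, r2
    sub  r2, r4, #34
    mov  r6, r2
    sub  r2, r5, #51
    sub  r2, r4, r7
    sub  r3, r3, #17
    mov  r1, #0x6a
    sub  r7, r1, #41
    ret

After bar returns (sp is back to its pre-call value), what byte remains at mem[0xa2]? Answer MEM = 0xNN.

prologue: push r0 → mem[0xa2]=0xb4, sp=0xa2
prologue: push r7 → mem[0xa1]=0xde, sp=0xa1
body[0] mov  r0, r2 → r0=0x25
body[1] sub  r2, r4, #34 → r2=0xe5
body[2] mov  r6, r2 → r6=0xe5
body[3] sub  r2, r5, #51 → r2=0x56
body[4] sub  r2, r4, r7 → r2=0x29
body[5] sub  r3, r3, #17 → r3=0x61
body[6] mov  r1, #0x6a → r1=0x6a
body[7] sub  r7, r1, #41 → r7=0x41
epilogue: pop r7=0xde, sp=0xa2
epilogue: pop r0=0xb4, sp=0xa3
prologue pushed ['r0', 'r7'] at ['0xa2', '0xa1']

MEM = 0xb4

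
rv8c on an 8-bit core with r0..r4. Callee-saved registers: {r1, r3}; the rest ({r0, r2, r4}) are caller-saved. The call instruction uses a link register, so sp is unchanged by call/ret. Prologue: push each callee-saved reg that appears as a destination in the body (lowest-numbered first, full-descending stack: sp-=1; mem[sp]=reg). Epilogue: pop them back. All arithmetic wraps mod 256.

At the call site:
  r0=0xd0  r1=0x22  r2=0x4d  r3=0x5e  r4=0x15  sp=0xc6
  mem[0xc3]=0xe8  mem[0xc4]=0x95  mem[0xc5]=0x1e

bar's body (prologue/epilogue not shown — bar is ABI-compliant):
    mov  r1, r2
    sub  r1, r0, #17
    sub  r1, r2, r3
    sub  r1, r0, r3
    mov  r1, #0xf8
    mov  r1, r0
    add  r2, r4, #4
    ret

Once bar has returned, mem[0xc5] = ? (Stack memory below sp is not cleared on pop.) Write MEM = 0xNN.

MEM = 0x22

prologue: push r1 → mem[0xc5]=0x22, sp=0xc5
body[0] mov  r1, r2 → r1=0x4d
body[1] sub  r1, r0, #17 → r1=0xbf
body[2] sub  r1, r2, r3 → r1=0xef
body[3] sub  r1, r0, r3 → r1=0x72
body[4] mov  r1, #0xf8 → r1=0xf8
body[5] mov  r1, r0 → r1=0xd0
body[6] add  r2, r4, #4 → r2=0x19
epilogue: pop r1=0x22, sp=0xc6
prologue pushed ['r1'] at ['0xc5']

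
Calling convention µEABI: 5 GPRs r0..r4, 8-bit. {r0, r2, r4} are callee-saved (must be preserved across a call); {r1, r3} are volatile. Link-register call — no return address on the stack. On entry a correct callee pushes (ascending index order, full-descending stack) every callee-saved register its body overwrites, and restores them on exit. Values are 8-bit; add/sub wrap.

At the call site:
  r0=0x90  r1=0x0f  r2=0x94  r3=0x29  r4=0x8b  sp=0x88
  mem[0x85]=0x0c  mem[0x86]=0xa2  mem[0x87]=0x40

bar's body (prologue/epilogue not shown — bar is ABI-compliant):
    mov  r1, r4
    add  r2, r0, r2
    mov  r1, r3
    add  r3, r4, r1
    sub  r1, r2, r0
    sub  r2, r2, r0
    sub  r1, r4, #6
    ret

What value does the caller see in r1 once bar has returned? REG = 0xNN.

prologue: push r2 -> mem[0x87]=0x94, sp=0x87
body[0] mov  r1, r4 -> r1=0x8b
body[1] add  r2, r0, r2 -> r2=0x24
body[2] mov  r1, r3 -> r1=0x29
body[3] add  r3, r4, r1 -> r3=0xb4
body[4] sub  r1, r2, r0 -> r1=0x94
body[5] sub  r2, r2, r0 -> r2=0x94
body[6] sub  r1, r4, #6 -> r1=0x85
epilogue: pop r2=0x94, sp=0x88
r1 is caller-saved -> body value

REG = 0x85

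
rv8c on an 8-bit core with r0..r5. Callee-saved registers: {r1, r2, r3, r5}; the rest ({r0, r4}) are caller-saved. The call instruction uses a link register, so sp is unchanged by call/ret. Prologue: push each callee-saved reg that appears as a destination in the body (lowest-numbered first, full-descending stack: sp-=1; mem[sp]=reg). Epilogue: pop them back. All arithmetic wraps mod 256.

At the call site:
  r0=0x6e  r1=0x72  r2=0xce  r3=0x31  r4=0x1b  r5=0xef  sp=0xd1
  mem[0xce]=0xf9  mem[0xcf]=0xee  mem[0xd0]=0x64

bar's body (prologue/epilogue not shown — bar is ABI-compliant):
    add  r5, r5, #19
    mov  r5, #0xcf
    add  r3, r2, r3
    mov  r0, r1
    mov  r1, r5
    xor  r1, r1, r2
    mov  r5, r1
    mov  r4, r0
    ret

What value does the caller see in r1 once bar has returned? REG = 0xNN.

prologue: push r1 -> mem[0xd0]=0x72, sp=0xd0
prologue: push r3 -> mem[0xcf]=0x31, sp=0xcf
prologue: push r5 -> mem[0xce]=0xef, sp=0xce
body[0] add  r5, r5, #19 -> r5=0x02
body[1] mov  r5, #0xcf -> r5=0xcf
body[2] add  r3, r2, r3 -> r3=0xff
body[3] mov  r0, r1 -> r0=0x72
body[4] mov  r1, r5 -> r1=0xcf
body[5] xor  r1, r1, r2 -> r1=0x01
body[6] mov  r5, r1 -> r5=0x01
body[7] mov  r4, r0 -> r4=0x72
epilogue: pop r5=0xef, sp=0xcf
epilogue: pop r3=0x31, sp=0xd0
epilogue: pop r1=0x72, sp=0xd1
r1 is callee-saved -> restored

REG = 0x72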